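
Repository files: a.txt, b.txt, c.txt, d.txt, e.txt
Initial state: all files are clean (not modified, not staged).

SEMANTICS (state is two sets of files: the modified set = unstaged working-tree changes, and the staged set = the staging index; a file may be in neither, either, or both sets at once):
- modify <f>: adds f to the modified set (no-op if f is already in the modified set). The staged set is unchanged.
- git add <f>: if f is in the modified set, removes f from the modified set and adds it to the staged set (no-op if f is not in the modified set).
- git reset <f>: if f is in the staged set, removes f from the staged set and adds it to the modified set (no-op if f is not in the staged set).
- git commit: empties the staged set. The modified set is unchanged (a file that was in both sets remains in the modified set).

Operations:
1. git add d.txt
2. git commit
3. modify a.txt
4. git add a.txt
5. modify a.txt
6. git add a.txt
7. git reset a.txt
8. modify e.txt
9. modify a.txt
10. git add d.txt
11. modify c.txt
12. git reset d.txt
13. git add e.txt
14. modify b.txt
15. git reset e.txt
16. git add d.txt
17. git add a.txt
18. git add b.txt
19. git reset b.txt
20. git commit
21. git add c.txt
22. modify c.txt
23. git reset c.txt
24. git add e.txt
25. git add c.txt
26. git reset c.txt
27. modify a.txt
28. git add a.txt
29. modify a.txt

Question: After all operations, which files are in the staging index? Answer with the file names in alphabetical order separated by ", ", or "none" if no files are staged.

After op 1 (git add d.txt): modified={none} staged={none}
After op 2 (git commit): modified={none} staged={none}
After op 3 (modify a.txt): modified={a.txt} staged={none}
After op 4 (git add a.txt): modified={none} staged={a.txt}
After op 5 (modify a.txt): modified={a.txt} staged={a.txt}
After op 6 (git add a.txt): modified={none} staged={a.txt}
After op 7 (git reset a.txt): modified={a.txt} staged={none}
After op 8 (modify e.txt): modified={a.txt, e.txt} staged={none}
After op 9 (modify a.txt): modified={a.txt, e.txt} staged={none}
After op 10 (git add d.txt): modified={a.txt, e.txt} staged={none}
After op 11 (modify c.txt): modified={a.txt, c.txt, e.txt} staged={none}
After op 12 (git reset d.txt): modified={a.txt, c.txt, e.txt} staged={none}
After op 13 (git add e.txt): modified={a.txt, c.txt} staged={e.txt}
After op 14 (modify b.txt): modified={a.txt, b.txt, c.txt} staged={e.txt}
After op 15 (git reset e.txt): modified={a.txt, b.txt, c.txt, e.txt} staged={none}
After op 16 (git add d.txt): modified={a.txt, b.txt, c.txt, e.txt} staged={none}
After op 17 (git add a.txt): modified={b.txt, c.txt, e.txt} staged={a.txt}
After op 18 (git add b.txt): modified={c.txt, e.txt} staged={a.txt, b.txt}
After op 19 (git reset b.txt): modified={b.txt, c.txt, e.txt} staged={a.txt}
After op 20 (git commit): modified={b.txt, c.txt, e.txt} staged={none}
After op 21 (git add c.txt): modified={b.txt, e.txt} staged={c.txt}
After op 22 (modify c.txt): modified={b.txt, c.txt, e.txt} staged={c.txt}
After op 23 (git reset c.txt): modified={b.txt, c.txt, e.txt} staged={none}
After op 24 (git add e.txt): modified={b.txt, c.txt} staged={e.txt}
After op 25 (git add c.txt): modified={b.txt} staged={c.txt, e.txt}
After op 26 (git reset c.txt): modified={b.txt, c.txt} staged={e.txt}
After op 27 (modify a.txt): modified={a.txt, b.txt, c.txt} staged={e.txt}
After op 28 (git add a.txt): modified={b.txt, c.txt} staged={a.txt, e.txt}
After op 29 (modify a.txt): modified={a.txt, b.txt, c.txt} staged={a.txt, e.txt}

Answer: a.txt, e.txt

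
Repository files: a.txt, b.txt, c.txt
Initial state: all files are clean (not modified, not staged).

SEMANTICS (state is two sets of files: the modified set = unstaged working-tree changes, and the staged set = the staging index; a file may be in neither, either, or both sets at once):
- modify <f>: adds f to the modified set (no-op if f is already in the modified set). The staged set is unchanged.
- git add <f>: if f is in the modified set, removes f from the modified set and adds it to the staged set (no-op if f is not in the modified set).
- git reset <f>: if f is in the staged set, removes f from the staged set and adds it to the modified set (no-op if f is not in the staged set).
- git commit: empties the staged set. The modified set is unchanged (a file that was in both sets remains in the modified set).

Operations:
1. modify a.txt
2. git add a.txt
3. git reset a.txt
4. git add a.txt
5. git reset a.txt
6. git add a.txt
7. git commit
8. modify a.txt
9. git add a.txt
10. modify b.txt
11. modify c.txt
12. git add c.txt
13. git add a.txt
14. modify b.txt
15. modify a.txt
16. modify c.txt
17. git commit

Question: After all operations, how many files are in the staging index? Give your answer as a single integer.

Answer: 0

Derivation:
After op 1 (modify a.txt): modified={a.txt} staged={none}
After op 2 (git add a.txt): modified={none} staged={a.txt}
After op 3 (git reset a.txt): modified={a.txt} staged={none}
After op 4 (git add a.txt): modified={none} staged={a.txt}
After op 5 (git reset a.txt): modified={a.txt} staged={none}
After op 6 (git add a.txt): modified={none} staged={a.txt}
After op 7 (git commit): modified={none} staged={none}
After op 8 (modify a.txt): modified={a.txt} staged={none}
After op 9 (git add a.txt): modified={none} staged={a.txt}
After op 10 (modify b.txt): modified={b.txt} staged={a.txt}
After op 11 (modify c.txt): modified={b.txt, c.txt} staged={a.txt}
After op 12 (git add c.txt): modified={b.txt} staged={a.txt, c.txt}
After op 13 (git add a.txt): modified={b.txt} staged={a.txt, c.txt}
After op 14 (modify b.txt): modified={b.txt} staged={a.txt, c.txt}
After op 15 (modify a.txt): modified={a.txt, b.txt} staged={a.txt, c.txt}
After op 16 (modify c.txt): modified={a.txt, b.txt, c.txt} staged={a.txt, c.txt}
After op 17 (git commit): modified={a.txt, b.txt, c.txt} staged={none}
Final staged set: {none} -> count=0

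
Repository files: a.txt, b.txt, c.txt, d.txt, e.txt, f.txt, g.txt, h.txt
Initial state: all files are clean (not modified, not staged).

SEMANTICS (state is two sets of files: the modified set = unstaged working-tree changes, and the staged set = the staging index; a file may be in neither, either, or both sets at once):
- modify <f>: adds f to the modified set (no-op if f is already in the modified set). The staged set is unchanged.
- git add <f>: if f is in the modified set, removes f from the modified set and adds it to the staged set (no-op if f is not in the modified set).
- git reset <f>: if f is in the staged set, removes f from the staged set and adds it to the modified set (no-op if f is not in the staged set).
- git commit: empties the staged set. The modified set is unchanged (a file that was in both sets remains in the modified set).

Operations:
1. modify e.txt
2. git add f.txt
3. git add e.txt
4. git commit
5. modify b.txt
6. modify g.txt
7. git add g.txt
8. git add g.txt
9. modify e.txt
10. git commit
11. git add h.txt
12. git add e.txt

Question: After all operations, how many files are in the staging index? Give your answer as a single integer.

After op 1 (modify e.txt): modified={e.txt} staged={none}
After op 2 (git add f.txt): modified={e.txt} staged={none}
After op 3 (git add e.txt): modified={none} staged={e.txt}
After op 4 (git commit): modified={none} staged={none}
After op 5 (modify b.txt): modified={b.txt} staged={none}
After op 6 (modify g.txt): modified={b.txt, g.txt} staged={none}
After op 7 (git add g.txt): modified={b.txt} staged={g.txt}
After op 8 (git add g.txt): modified={b.txt} staged={g.txt}
After op 9 (modify e.txt): modified={b.txt, e.txt} staged={g.txt}
After op 10 (git commit): modified={b.txt, e.txt} staged={none}
After op 11 (git add h.txt): modified={b.txt, e.txt} staged={none}
After op 12 (git add e.txt): modified={b.txt} staged={e.txt}
Final staged set: {e.txt} -> count=1

Answer: 1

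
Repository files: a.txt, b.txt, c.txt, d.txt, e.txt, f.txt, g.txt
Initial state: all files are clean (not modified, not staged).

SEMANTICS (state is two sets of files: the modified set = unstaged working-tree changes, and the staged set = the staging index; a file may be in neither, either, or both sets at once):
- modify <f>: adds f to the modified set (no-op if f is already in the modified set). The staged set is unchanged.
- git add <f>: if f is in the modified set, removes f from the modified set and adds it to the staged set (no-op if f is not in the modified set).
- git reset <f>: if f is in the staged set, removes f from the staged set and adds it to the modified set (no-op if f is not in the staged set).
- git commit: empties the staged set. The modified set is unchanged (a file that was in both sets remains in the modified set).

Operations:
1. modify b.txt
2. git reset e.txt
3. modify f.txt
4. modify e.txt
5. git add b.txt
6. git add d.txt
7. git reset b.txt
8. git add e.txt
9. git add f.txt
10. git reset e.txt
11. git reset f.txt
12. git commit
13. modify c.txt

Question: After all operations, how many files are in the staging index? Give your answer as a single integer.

Answer: 0

Derivation:
After op 1 (modify b.txt): modified={b.txt} staged={none}
After op 2 (git reset e.txt): modified={b.txt} staged={none}
After op 3 (modify f.txt): modified={b.txt, f.txt} staged={none}
After op 4 (modify e.txt): modified={b.txt, e.txt, f.txt} staged={none}
After op 5 (git add b.txt): modified={e.txt, f.txt} staged={b.txt}
After op 6 (git add d.txt): modified={e.txt, f.txt} staged={b.txt}
After op 7 (git reset b.txt): modified={b.txt, e.txt, f.txt} staged={none}
After op 8 (git add e.txt): modified={b.txt, f.txt} staged={e.txt}
After op 9 (git add f.txt): modified={b.txt} staged={e.txt, f.txt}
After op 10 (git reset e.txt): modified={b.txt, e.txt} staged={f.txt}
After op 11 (git reset f.txt): modified={b.txt, e.txt, f.txt} staged={none}
After op 12 (git commit): modified={b.txt, e.txt, f.txt} staged={none}
After op 13 (modify c.txt): modified={b.txt, c.txt, e.txt, f.txt} staged={none}
Final staged set: {none} -> count=0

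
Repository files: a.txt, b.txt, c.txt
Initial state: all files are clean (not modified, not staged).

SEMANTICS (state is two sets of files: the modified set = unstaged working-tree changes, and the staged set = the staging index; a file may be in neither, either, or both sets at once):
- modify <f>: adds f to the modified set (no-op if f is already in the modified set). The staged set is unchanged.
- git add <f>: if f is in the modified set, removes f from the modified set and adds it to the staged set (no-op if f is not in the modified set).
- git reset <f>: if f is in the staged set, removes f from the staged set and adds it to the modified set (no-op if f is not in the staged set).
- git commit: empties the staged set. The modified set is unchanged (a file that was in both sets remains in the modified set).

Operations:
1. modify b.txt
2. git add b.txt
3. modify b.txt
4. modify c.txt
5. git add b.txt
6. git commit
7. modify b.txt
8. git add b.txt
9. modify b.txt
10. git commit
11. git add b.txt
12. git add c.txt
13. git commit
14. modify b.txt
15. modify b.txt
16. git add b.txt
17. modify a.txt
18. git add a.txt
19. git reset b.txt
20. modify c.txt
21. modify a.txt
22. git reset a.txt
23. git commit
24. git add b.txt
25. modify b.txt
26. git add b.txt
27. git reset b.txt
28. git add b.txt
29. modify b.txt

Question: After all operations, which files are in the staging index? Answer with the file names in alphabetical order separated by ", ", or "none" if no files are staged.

Answer: b.txt

Derivation:
After op 1 (modify b.txt): modified={b.txt} staged={none}
After op 2 (git add b.txt): modified={none} staged={b.txt}
After op 3 (modify b.txt): modified={b.txt} staged={b.txt}
After op 4 (modify c.txt): modified={b.txt, c.txt} staged={b.txt}
After op 5 (git add b.txt): modified={c.txt} staged={b.txt}
After op 6 (git commit): modified={c.txt} staged={none}
After op 7 (modify b.txt): modified={b.txt, c.txt} staged={none}
After op 8 (git add b.txt): modified={c.txt} staged={b.txt}
After op 9 (modify b.txt): modified={b.txt, c.txt} staged={b.txt}
After op 10 (git commit): modified={b.txt, c.txt} staged={none}
After op 11 (git add b.txt): modified={c.txt} staged={b.txt}
After op 12 (git add c.txt): modified={none} staged={b.txt, c.txt}
After op 13 (git commit): modified={none} staged={none}
After op 14 (modify b.txt): modified={b.txt} staged={none}
After op 15 (modify b.txt): modified={b.txt} staged={none}
After op 16 (git add b.txt): modified={none} staged={b.txt}
After op 17 (modify a.txt): modified={a.txt} staged={b.txt}
After op 18 (git add a.txt): modified={none} staged={a.txt, b.txt}
After op 19 (git reset b.txt): modified={b.txt} staged={a.txt}
After op 20 (modify c.txt): modified={b.txt, c.txt} staged={a.txt}
After op 21 (modify a.txt): modified={a.txt, b.txt, c.txt} staged={a.txt}
After op 22 (git reset a.txt): modified={a.txt, b.txt, c.txt} staged={none}
After op 23 (git commit): modified={a.txt, b.txt, c.txt} staged={none}
After op 24 (git add b.txt): modified={a.txt, c.txt} staged={b.txt}
After op 25 (modify b.txt): modified={a.txt, b.txt, c.txt} staged={b.txt}
After op 26 (git add b.txt): modified={a.txt, c.txt} staged={b.txt}
After op 27 (git reset b.txt): modified={a.txt, b.txt, c.txt} staged={none}
After op 28 (git add b.txt): modified={a.txt, c.txt} staged={b.txt}
After op 29 (modify b.txt): modified={a.txt, b.txt, c.txt} staged={b.txt}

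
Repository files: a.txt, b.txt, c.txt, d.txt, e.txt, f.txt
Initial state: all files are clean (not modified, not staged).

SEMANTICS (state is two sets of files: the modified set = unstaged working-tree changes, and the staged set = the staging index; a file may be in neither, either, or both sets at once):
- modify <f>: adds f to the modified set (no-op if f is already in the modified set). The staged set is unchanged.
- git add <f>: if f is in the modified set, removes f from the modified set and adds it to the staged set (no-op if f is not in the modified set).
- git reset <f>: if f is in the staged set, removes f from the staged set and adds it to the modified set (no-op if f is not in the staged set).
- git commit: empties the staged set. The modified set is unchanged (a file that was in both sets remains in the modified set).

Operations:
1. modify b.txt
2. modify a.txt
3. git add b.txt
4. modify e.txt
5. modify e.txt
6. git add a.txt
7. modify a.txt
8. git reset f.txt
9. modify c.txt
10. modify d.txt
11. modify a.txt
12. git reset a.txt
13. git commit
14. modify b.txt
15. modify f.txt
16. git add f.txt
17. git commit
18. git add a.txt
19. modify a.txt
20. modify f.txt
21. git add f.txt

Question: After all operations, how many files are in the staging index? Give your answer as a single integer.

After op 1 (modify b.txt): modified={b.txt} staged={none}
After op 2 (modify a.txt): modified={a.txt, b.txt} staged={none}
After op 3 (git add b.txt): modified={a.txt} staged={b.txt}
After op 4 (modify e.txt): modified={a.txt, e.txt} staged={b.txt}
After op 5 (modify e.txt): modified={a.txt, e.txt} staged={b.txt}
After op 6 (git add a.txt): modified={e.txt} staged={a.txt, b.txt}
After op 7 (modify a.txt): modified={a.txt, e.txt} staged={a.txt, b.txt}
After op 8 (git reset f.txt): modified={a.txt, e.txt} staged={a.txt, b.txt}
After op 9 (modify c.txt): modified={a.txt, c.txt, e.txt} staged={a.txt, b.txt}
After op 10 (modify d.txt): modified={a.txt, c.txt, d.txt, e.txt} staged={a.txt, b.txt}
After op 11 (modify a.txt): modified={a.txt, c.txt, d.txt, e.txt} staged={a.txt, b.txt}
After op 12 (git reset a.txt): modified={a.txt, c.txt, d.txt, e.txt} staged={b.txt}
After op 13 (git commit): modified={a.txt, c.txt, d.txt, e.txt} staged={none}
After op 14 (modify b.txt): modified={a.txt, b.txt, c.txt, d.txt, e.txt} staged={none}
After op 15 (modify f.txt): modified={a.txt, b.txt, c.txt, d.txt, e.txt, f.txt} staged={none}
After op 16 (git add f.txt): modified={a.txt, b.txt, c.txt, d.txt, e.txt} staged={f.txt}
After op 17 (git commit): modified={a.txt, b.txt, c.txt, d.txt, e.txt} staged={none}
After op 18 (git add a.txt): modified={b.txt, c.txt, d.txt, e.txt} staged={a.txt}
After op 19 (modify a.txt): modified={a.txt, b.txt, c.txt, d.txt, e.txt} staged={a.txt}
After op 20 (modify f.txt): modified={a.txt, b.txt, c.txt, d.txt, e.txt, f.txt} staged={a.txt}
After op 21 (git add f.txt): modified={a.txt, b.txt, c.txt, d.txt, e.txt} staged={a.txt, f.txt}
Final staged set: {a.txt, f.txt} -> count=2

Answer: 2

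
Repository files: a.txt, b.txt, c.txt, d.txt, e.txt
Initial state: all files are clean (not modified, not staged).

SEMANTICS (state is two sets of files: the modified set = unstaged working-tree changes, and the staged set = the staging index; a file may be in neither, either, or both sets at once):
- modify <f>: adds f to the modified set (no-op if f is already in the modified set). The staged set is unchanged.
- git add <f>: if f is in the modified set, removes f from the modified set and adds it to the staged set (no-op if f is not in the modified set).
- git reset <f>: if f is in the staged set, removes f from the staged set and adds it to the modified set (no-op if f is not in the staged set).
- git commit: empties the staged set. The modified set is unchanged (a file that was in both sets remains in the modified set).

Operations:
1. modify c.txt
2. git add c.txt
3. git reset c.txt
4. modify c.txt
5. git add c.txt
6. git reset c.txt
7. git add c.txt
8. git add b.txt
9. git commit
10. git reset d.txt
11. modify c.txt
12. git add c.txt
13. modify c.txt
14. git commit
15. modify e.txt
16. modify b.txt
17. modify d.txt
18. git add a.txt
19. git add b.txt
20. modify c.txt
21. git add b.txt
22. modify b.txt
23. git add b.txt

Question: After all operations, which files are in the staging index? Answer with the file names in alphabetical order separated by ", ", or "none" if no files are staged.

After op 1 (modify c.txt): modified={c.txt} staged={none}
After op 2 (git add c.txt): modified={none} staged={c.txt}
After op 3 (git reset c.txt): modified={c.txt} staged={none}
After op 4 (modify c.txt): modified={c.txt} staged={none}
After op 5 (git add c.txt): modified={none} staged={c.txt}
After op 6 (git reset c.txt): modified={c.txt} staged={none}
After op 7 (git add c.txt): modified={none} staged={c.txt}
After op 8 (git add b.txt): modified={none} staged={c.txt}
After op 9 (git commit): modified={none} staged={none}
After op 10 (git reset d.txt): modified={none} staged={none}
After op 11 (modify c.txt): modified={c.txt} staged={none}
After op 12 (git add c.txt): modified={none} staged={c.txt}
After op 13 (modify c.txt): modified={c.txt} staged={c.txt}
After op 14 (git commit): modified={c.txt} staged={none}
After op 15 (modify e.txt): modified={c.txt, e.txt} staged={none}
After op 16 (modify b.txt): modified={b.txt, c.txt, e.txt} staged={none}
After op 17 (modify d.txt): modified={b.txt, c.txt, d.txt, e.txt} staged={none}
After op 18 (git add a.txt): modified={b.txt, c.txt, d.txt, e.txt} staged={none}
After op 19 (git add b.txt): modified={c.txt, d.txt, e.txt} staged={b.txt}
After op 20 (modify c.txt): modified={c.txt, d.txt, e.txt} staged={b.txt}
After op 21 (git add b.txt): modified={c.txt, d.txt, e.txt} staged={b.txt}
After op 22 (modify b.txt): modified={b.txt, c.txt, d.txt, e.txt} staged={b.txt}
After op 23 (git add b.txt): modified={c.txt, d.txt, e.txt} staged={b.txt}

Answer: b.txt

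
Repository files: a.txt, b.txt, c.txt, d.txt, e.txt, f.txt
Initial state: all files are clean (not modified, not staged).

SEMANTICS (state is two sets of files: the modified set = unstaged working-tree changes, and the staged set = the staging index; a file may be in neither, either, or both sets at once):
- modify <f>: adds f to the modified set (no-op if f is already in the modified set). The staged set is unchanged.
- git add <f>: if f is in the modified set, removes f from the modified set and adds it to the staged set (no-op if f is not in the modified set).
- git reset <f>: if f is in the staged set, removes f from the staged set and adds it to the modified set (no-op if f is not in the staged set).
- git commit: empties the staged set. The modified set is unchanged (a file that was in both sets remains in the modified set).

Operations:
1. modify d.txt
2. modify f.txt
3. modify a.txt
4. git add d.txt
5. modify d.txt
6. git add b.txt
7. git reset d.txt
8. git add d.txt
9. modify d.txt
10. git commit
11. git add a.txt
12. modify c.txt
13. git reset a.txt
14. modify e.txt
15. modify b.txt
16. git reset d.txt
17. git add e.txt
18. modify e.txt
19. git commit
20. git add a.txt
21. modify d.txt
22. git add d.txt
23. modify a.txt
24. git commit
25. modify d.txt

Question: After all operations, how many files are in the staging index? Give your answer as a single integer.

Answer: 0

Derivation:
After op 1 (modify d.txt): modified={d.txt} staged={none}
After op 2 (modify f.txt): modified={d.txt, f.txt} staged={none}
After op 3 (modify a.txt): modified={a.txt, d.txt, f.txt} staged={none}
After op 4 (git add d.txt): modified={a.txt, f.txt} staged={d.txt}
After op 5 (modify d.txt): modified={a.txt, d.txt, f.txt} staged={d.txt}
After op 6 (git add b.txt): modified={a.txt, d.txt, f.txt} staged={d.txt}
After op 7 (git reset d.txt): modified={a.txt, d.txt, f.txt} staged={none}
After op 8 (git add d.txt): modified={a.txt, f.txt} staged={d.txt}
After op 9 (modify d.txt): modified={a.txt, d.txt, f.txt} staged={d.txt}
After op 10 (git commit): modified={a.txt, d.txt, f.txt} staged={none}
After op 11 (git add a.txt): modified={d.txt, f.txt} staged={a.txt}
After op 12 (modify c.txt): modified={c.txt, d.txt, f.txt} staged={a.txt}
After op 13 (git reset a.txt): modified={a.txt, c.txt, d.txt, f.txt} staged={none}
After op 14 (modify e.txt): modified={a.txt, c.txt, d.txt, e.txt, f.txt} staged={none}
After op 15 (modify b.txt): modified={a.txt, b.txt, c.txt, d.txt, e.txt, f.txt} staged={none}
After op 16 (git reset d.txt): modified={a.txt, b.txt, c.txt, d.txt, e.txt, f.txt} staged={none}
After op 17 (git add e.txt): modified={a.txt, b.txt, c.txt, d.txt, f.txt} staged={e.txt}
After op 18 (modify e.txt): modified={a.txt, b.txt, c.txt, d.txt, e.txt, f.txt} staged={e.txt}
After op 19 (git commit): modified={a.txt, b.txt, c.txt, d.txt, e.txt, f.txt} staged={none}
After op 20 (git add a.txt): modified={b.txt, c.txt, d.txt, e.txt, f.txt} staged={a.txt}
After op 21 (modify d.txt): modified={b.txt, c.txt, d.txt, e.txt, f.txt} staged={a.txt}
After op 22 (git add d.txt): modified={b.txt, c.txt, e.txt, f.txt} staged={a.txt, d.txt}
After op 23 (modify a.txt): modified={a.txt, b.txt, c.txt, e.txt, f.txt} staged={a.txt, d.txt}
After op 24 (git commit): modified={a.txt, b.txt, c.txt, e.txt, f.txt} staged={none}
After op 25 (modify d.txt): modified={a.txt, b.txt, c.txt, d.txt, e.txt, f.txt} staged={none}
Final staged set: {none} -> count=0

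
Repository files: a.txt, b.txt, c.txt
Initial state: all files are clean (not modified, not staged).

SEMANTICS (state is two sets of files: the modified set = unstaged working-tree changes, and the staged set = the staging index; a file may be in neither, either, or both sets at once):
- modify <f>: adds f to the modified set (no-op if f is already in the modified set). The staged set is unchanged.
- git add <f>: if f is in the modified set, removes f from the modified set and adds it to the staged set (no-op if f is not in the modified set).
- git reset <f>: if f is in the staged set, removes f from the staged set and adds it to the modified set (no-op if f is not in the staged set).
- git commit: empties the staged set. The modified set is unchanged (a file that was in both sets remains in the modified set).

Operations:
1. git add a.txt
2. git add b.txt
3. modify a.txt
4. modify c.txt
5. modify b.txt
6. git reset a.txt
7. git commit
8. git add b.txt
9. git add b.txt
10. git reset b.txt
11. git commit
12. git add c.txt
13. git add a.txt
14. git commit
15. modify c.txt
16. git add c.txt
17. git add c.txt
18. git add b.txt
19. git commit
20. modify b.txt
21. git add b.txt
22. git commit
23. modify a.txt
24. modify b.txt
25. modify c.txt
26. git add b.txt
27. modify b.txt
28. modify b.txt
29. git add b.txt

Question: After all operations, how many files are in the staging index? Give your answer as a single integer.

After op 1 (git add a.txt): modified={none} staged={none}
After op 2 (git add b.txt): modified={none} staged={none}
After op 3 (modify a.txt): modified={a.txt} staged={none}
After op 4 (modify c.txt): modified={a.txt, c.txt} staged={none}
After op 5 (modify b.txt): modified={a.txt, b.txt, c.txt} staged={none}
After op 6 (git reset a.txt): modified={a.txt, b.txt, c.txt} staged={none}
After op 7 (git commit): modified={a.txt, b.txt, c.txt} staged={none}
After op 8 (git add b.txt): modified={a.txt, c.txt} staged={b.txt}
After op 9 (git add b.txt): modified={a.txt, c.txt} staged={b.txt}
After op 10 (git reset b.txt): modified={a.txt, b.txt, c.txt} staged={none}
After op 11 (git commit): modified={a.txt, b.txt, c.txt} staged={none}
After op 12 (git add c.txt): modified={a.txt, b.txt} staged={c.txt}
After op 13 (git add a.txt): modified={b.txt} staged={a.txt, c.txt}
After op 14 (git commit): modified={b.txt} staged={none}
After op 15 (modify c.txt): modified={b.txt, c.txt} staged={none}
After op 16 (git add c.txt): modified={b.txt} staged={c.txt}
After op 17 (git add c.txt): modified={b.txt} staged={c.txt}
After op 18 (git add b.txt): modified={none} staged={b.txt, c.txt}
After op 19 (git commit): modified={none} staged={none}
After op 20 (modify b.txt): modified={b.txt} staged={none}
After op 21 (git add b.txt): modified={none} staged={b.txt}
After op 22 (git commit): modified={none} staged={none}
After op 23 (modify a.txt): modified={a.txt} staged={none}
After op 24 (modify b.txt): modified={a.txt, b.txt} staged={none}
After op 25 (modify c.txt): modified={a.txt, b.txt, c.txt} staged={none}
After op 26 (git add b.txt): modified={a.txt, c.txt} staged={b.txt}
After op 27 (modify b.txt): modified={a.txt, b.txt, c.txt} staged={b.txt}
After op 28 (modify b.txt): modified={a.txt, b.txt, c.txt} staged={b.txt}
After op 29 (git add b.txt): modified={a.txt, c.txt} staged={b.txt}
Final staged set: {b.txt} -> count=1

Answer: 1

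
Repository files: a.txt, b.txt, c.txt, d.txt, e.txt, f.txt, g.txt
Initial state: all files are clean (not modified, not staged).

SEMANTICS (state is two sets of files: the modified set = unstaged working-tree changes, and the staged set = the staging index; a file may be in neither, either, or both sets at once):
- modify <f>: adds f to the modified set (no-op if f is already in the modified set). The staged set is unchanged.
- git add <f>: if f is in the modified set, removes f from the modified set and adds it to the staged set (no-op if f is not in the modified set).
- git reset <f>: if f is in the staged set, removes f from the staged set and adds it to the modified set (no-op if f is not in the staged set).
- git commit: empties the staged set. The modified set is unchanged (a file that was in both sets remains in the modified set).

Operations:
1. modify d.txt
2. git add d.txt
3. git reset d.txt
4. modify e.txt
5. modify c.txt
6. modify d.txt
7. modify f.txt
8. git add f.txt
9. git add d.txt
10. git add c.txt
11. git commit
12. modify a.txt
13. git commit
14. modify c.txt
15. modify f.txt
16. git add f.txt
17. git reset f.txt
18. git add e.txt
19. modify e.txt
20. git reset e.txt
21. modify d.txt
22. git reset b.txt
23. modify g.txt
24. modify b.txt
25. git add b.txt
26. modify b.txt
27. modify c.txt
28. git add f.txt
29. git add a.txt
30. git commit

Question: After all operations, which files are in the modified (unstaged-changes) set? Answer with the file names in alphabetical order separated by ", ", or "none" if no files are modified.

Answer: b.txt, c.txt, d.txt, e.txt, g.txt

Derivation:
After op 1 (modify d.txt): modified={d.txt} staged={none}
After op 2 (git add d.txt): modified={none} staged={d.txt}
After op 3 (git reset d.txt): modified={d.txt} staged={none}
After op 4 (modify e.txt): modified={d.txt, e.txt} staged={none}
After op 5 (modify c.txt): modified={c.txt, d.txt, e.txt} staged={none}
After op 6 (modify d.txt): modified={c.txt, d.txt, e.txt} staged={none}
After op 7 (modify f.txt): modified={c.txt, d.txt, e.txt, f.txt} staged={none}
After op 8 (git add f.txt): modified={c.txt, d.txt, e.txt} staged={f.txt}
After op 9 (git add d.txt): modified={c.txt, e.txt} staged={d.txt, f.txt}
After op 10 (git add c.txt): modified={e.txt} staged={c.txt, d.txt, f.txt}
After op 11 (git commit): modified={e.txt} staged={none}
After op 12 (modify a.txt): modified={a.txt, e.txt} staged={none}
After op 13 (git commit): modified={a.txt, e.txt} staged={none}
After op 14 (modify c.txt): modified={a.txt, c.txt, e.txt} staged={none}
After op 15 (modify f.txt): modified={a.txt, c.txt, e.txt, f.txt} staged={none}
After op 16 (git add f.txt): modified={a.txt, c.txt, e.txt} staged={f.txt}
After op 17 (git reset f.txt): modified={a.txt, c.txt, e.txt, f.txt} staged={none}
After op 18 (git add e.txt): modified={a.txt, c.txt, f.txt} staged={e.txt}
After op 19 (modify e.txt): modified={a.txt, c.txt, e.txt, f.txt} staged={e.txt}
After op 20 (git reset e.txt): modified={a.txt, c.txt, e.txt, f.txt} staged={none}
After op 21 (modify d.txt): modified={a.txt, c.txt, d.txt, e.txt, f.txt} staged={none}
After op 22 (git reset b.txt): modified={a.txt, c.txt, d.txt, e.txt, f.txt} staged={none}
After op 23 (modify g.txt): modified={a.txt, c.txt, d.txt, e.txt, f.txt, g.txt} staged={none}
After op 24 (modify b.txt): modified={a.txt, b.txt, c.txt, d.txt, e.txt, f.txt, g.txt} staged={none}
After op 25 (git add b.txt): modified={a.txt, c.txt, d.txt, e.txt, f.txt, g.txt} staged={b.txt}
After op 26 (modify b.txt): modified={a.txt, b.txt, c.txt, d.txt, e.txt, f.txt, g.txt} staged={b.txt}
After op 27 (modify c.txt): modified={a.txt, b.txt, c.txt, d.txt, e.txt, f.txt, g.txt} staged={b.txt}
After op 28 (git add f.txt): modified={a.txt, b.txt, c.txt, d.txt, e.txt, g.txt} staged={b.txt, f.txt}
After op 29 (git add a.txt): modified={b.txt, c.txt, d.txt, e.txt, g.txt} staged={a.txt, b.txt, f.txt}
After op 30 (git commit): modified={b.txt, c.txt, d.txt, e.txt, g.txt} staged={none}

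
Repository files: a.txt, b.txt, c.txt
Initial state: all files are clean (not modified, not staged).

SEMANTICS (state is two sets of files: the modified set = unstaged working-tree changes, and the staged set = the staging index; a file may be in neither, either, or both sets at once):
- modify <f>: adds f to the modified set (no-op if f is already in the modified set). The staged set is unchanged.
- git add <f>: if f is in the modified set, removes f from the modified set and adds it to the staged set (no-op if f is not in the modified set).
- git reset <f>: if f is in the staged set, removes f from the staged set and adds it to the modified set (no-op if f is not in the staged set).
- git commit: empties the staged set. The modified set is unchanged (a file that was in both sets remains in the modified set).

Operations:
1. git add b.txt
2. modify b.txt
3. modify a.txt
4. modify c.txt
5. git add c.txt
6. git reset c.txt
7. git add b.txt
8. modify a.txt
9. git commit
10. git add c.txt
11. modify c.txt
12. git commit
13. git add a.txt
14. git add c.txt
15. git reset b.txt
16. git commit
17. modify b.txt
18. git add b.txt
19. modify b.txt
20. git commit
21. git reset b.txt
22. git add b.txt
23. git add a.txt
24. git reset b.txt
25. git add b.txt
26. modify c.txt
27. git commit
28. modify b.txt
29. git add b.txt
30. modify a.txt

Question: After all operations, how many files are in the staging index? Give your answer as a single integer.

After op 1 (git add b.txt): modified={none} staged={none}
After op 2 (modify b.txt): modified={b.txt} staged={none}
After op 3 (modify a.txt): modified={a.txt, b.txt} staged={none}
After op 4 (modify c.txt): modified={a.txt, b.txt, c.txt} staged={none}
After op 5 (git add c.txt): modified={a.txt, b.txt} staged={c.txt}
After op 6 (git reset c.txt): modified={a.txt, b.txt, c.txt} staged={none}
After op 7 (git add b.txt): modified={a.txt, c.txt} staged={b.txt}
After op 8 (modify a.txt): modified={a.txt, c.txt} staged={b.txt}
After op 9 (git commit): modified={a.txt, c.txt} staged={none}
After op 10 (git add c.txt): modified={a.txt} staged={c.txt}
After op 11 (modify c.txt): modified={a.txt, c.txt} staged={c.txt}
After op 12 (git commit): modified={a.txt, c.txt} staged={none}
After op 13 (git add a.txt): modified={c.txt} staged={a.txt}
After op 14 (git add c.txt): modified={none} staged={a.txt, c.txt}
After op 15 (git reset b.txt): modified={none} staged={a.txt, c.txt}
After op 16 (git commit): modified={none} staged={none}
After op 17 (modify b.txt): modified={b.txt} staged={none}
After op 18 (git add b.txt): modified={none} staged={b.txt}
After op 19 (modify b.txt): modified={b.txt} staged={b.txt}
After op 20 (git commit): modified={b.txt} staged={none}
After op 21 (git reset b.txt): modified={b.txt} staged={none}
After op 22 (git add b.txt): modified={none} staged={b.txt}
After op 23 (git add a.txt): modified={none} staged={b.txt}
After op 24 (git reset b.txt): modified={b.txt} staged={none}
After op 25 (git add b.txt): modified={none} staged={b.txt}
After op 26 (modify c.txt): modified={c.txt} staged={b.txt}
After op 27 (git commit): modified={c.txt} staged={none}
After op 28 (modify b.txt): modified={b.txt, c.txt} staged={none}
After op 29 (git add b.txt): modified={c.txt} staged={b.txt}
After op 30 (modify a.txt): modified={a.txt, c.txt} staged={b.txt}
Final staged set: {b.txt} -> count=1

Answer: 1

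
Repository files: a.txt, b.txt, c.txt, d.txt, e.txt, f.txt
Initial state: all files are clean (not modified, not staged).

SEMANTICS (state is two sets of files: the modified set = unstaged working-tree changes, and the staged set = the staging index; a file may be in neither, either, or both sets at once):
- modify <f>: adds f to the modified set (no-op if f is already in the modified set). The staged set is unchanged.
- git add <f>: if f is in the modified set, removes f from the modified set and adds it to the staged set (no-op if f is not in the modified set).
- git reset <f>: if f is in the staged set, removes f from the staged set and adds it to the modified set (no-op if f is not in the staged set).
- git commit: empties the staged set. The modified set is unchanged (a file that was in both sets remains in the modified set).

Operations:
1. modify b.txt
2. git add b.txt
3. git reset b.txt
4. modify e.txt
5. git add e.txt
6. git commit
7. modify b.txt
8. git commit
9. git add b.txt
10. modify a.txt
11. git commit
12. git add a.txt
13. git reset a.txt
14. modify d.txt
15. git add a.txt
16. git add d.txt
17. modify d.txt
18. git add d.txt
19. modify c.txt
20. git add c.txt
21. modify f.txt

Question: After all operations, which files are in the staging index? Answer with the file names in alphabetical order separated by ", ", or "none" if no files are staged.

Answer: a.txt, c.txt, d.txt

Derivation:
After op 1 (modify b.txt): modified={b.txt} staged={none}
After op 2 (git add b.txt): modified={none} staged={b.txt}
After op 3 (git reset b.txt): modified={b.txt} staged={none}
After op 4 (modify e.txt): modified={b.txt, e.txt} staged={none}
After op 5 (git add e.txt): modified={b.txt} staged={e.txt}
After op 6 (git commit): modified={b.txt} staged={none}
After op 7 (modify b.txt): modified={b.txt} staged={none}
After op 8 (git commit): modified={b.txt} staged={none}
After op 9 (git add b.txt): modified={none} staged={b.txt}
After op 10 (modify a.txt): modified={a.txt} staged={b.txt}
After op 11 (git commit): modified={a.txt} staged={none}
After op 12 (git add a.txt): modified={none} staged={a.txt}
After op 13 (git reset a.txt): modified={a.txt} staged={none}
After op 14 (modify d.txt): modified={a.txt, d.txt} staged={none}
After op 15 (git add a.txt): modified={d.txt} staged={a.txt}
After op 16 (git add d.txt): modified={none} staged={a.txt, d.txt}
After op 17 (modify d.txt): modified={d.txt} staged={a.txt, d.txt}
After op 18 (git add d.txt): modified={none} staged={a.txt, d.txt}
After op 19 (modify c.txt): modified={c.txt} staged={a.txt, d.txt}
After op 20 (git add c.txt): modified={none} staged={a.txt, c.txt, d.txt}
After op 21 (modify f.txt): modified={f.txt} staged={a.txt, c.txt, d.txt}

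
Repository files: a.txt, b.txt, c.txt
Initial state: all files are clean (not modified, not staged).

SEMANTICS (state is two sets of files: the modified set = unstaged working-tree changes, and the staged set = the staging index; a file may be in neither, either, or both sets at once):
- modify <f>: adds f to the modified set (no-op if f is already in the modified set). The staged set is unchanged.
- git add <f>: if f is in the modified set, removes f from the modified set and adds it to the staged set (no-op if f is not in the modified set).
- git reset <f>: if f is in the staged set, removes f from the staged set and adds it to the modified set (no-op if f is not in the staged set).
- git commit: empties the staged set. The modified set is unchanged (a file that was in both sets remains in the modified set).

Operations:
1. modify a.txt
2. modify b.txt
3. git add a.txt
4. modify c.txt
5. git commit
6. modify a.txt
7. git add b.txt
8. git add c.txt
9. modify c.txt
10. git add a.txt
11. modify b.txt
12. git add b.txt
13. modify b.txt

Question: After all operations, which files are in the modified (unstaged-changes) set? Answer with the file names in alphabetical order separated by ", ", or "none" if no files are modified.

After op 1 (modify a.txt): modified={a.txt} staged={none}
After op 2 (modify b.txt): modified={a.txt, b.txt} staged={none}
After op 3 (git add a.txt): modified={b.txt} staged={a.txt}
After op 4 (modify c.txt): modified={b.txt, c.txt} staged={a.txt}
After op 5 (git commit): modified={b.txt, c.txt} staged={none}
After op 6 (modify a.txt): modified={a.txt, b.txt, c.txt} staged={none}
After op 7 (git add b.txt): modified={a.txt, c.txt} staged={b.txt}
After op 8 (git add c.txt): modified={a.txt} staged={b.txt, c.txt}
After op 9 (modify c.txt): modified={a.txt, c.txt} staged={b.txt, c.txt}
After op 10 (git add a.txt): modified={c.txt} staged={a.txt, b.txt, c.txt}
After op 11 (modify b.txt): modified={b.txt, c.txt} staged={a.txt, b.txt, c.txt}
After op 12 (git add b.txt): modified={c.txt} staged={a.txt, b.txt, c.txt}
After op 13 (modify b.txt): modified={b.txt, c.txt} staged={a.txt, b.txt, c.txt}

Answer: b.txt, c.txt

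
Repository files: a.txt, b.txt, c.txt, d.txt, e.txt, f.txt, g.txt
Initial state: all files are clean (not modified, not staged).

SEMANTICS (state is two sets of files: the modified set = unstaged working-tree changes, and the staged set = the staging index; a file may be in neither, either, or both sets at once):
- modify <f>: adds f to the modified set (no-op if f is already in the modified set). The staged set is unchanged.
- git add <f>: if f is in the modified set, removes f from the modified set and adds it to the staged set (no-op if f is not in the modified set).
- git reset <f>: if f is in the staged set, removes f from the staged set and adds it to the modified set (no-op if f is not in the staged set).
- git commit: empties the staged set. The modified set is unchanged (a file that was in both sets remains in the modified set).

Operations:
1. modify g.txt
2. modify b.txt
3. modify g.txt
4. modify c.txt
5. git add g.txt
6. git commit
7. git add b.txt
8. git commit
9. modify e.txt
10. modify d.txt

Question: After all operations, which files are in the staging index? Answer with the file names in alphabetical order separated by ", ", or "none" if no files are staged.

Answer: none

Derivation:
After op 1 (modify g.txt): modified={g.txt} staged={none}
After op 2 (modify b.txt): modified={b.txt, g.txt} staged={none}
After op 3 (modify g.txt): modified={b.txt, g.txt} staged={none}
After op 4 (modify c.txt): modified={b.txt, c.txt, g.txt} staged={none}
After op 5 (git add g.txt): modified={b.txt, c.txt} staged={g.txt}
After op 6 (git commit): modified={b.txt, c.txt} staged={none}
After op 7 (git add b.txt): modified={c.txt} staged={b.txt}
After op 8 (git commit): modified={c.txt} staged={none}
After op 9 (modify e.txt): modified={c.txt, e.txt} staged={none}
After op 10 (modify d.txt): modified={c.txt, d.txt, e.txt} staged={none}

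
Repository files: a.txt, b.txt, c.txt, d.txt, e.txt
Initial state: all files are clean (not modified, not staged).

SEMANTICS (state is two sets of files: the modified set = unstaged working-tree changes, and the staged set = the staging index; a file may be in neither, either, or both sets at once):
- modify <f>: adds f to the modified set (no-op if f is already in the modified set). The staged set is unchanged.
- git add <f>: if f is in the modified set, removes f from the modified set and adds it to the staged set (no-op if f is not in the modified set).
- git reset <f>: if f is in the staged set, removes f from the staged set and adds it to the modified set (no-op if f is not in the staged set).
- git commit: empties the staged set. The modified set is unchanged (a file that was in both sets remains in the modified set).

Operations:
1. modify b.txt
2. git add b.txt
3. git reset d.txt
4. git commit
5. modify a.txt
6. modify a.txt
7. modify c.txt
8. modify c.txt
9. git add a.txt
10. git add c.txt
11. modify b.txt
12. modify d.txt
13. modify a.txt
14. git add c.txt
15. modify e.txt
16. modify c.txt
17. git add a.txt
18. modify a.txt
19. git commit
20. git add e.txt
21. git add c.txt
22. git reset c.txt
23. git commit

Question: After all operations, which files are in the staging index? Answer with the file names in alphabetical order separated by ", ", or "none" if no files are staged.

After op 1 (modify b.txt): modified={b.txt} staged={none}
After op 2 (git add b.txt): modified={none} staged={b.txt}
After op 3 (git reset d.txt): modified={none} staged={b.txt}
After op 4 (git commit): modified={none} staged={none}
After op 5 (modify a.txt): modified={a.txt} staged={none}
After op 6 (modify a.txt): modified={a.txt} staged={none}
After op 7 (modify c.txt): modified={a.txt, c.txt} staged={none}
After op 8 (modify c.txt): modified={a.txt, c.txt} staged={none}
After op 9 (git add a.txt): modified={c.txt} staged={a.txt}
After op 10 (git add c.txt): modified={none} staged={a.txt, c.txt}
After op 11 (modify b.txt): modified={b.txt} staged={a.txt, c.txt}
After op 12 (modify d.txt): modified={b.txt, d.txt} staged={a.txt, c.txt}
After op 13 (modify a.txt): modified={a.txt, b.txt, d.txt} staged={a.txt, c.txt}
After op 14 (git add c.txt): modified={a.txt, b.txt, d.txt} staged={a.txt, c.txt}
After op 15 (modify e.txt): modified={a.txt, b.txt, d.txt, e.txt} staged={a.txt, c.txt}
After op 16 (modify c.txt): modified={a.txt, b.txt, c.txt, d.txt, e.txt} staged={a.txt, c.txt}
After op 17 (git add a.txt): modified={b.txt, c.txt, d.txt, e.txt} staged={a.txt, c.txt}
After op 18 (modify a.txt): modified={a.txt, b.txt, c.txt, d.txt, e.txt} staged={a.txt, c.txt}
After op 19 (git commit): modified={a.txt, b.txt, c.txt, d.txt, e.txt} staged={none}
After op 20 (git add e.txt): modified={a.txt, b.txt, c.txt, d.txt} staged={e.txt}
After op 21 (git add c.txt): modified={a.txt, b.txt, d.txt} staged={c.txt, e.txt}
After op 22 (git reset c.txt): modified={a.txt, b.txt, c.txt, d.txt} staged={e.txt}
After op 23 (git commit): modified={a.txt, b.txt, c.txt, d.txt} staged={none}

Answer: none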